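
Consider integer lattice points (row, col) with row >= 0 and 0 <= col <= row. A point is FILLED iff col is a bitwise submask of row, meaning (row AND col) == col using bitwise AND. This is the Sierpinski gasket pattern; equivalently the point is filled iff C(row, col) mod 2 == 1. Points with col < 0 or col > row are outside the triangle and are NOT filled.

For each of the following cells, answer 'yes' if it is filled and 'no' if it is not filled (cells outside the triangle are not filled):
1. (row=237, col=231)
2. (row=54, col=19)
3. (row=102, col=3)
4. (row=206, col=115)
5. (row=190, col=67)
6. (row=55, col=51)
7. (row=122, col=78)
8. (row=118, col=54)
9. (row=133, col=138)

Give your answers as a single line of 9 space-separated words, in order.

(237,231): row=0b11101101, col=0b11100111, row AND col = 0b11100101 = 229; 229 != 231 -> empty
(54,19): row=0b110110, col=0b10011, row AND col = 0b10010 = 18; 18 != 19 -> empty
(102,3): row=0b1100110, col=0b11, row AND col = 0b10 = 2; 2 != 3 -> empty
(206,115): row=0b11001110, col=0b1110011, row AND col = 0b1000010 = 66; 66 != 115 -> empty
(190,67): row=0b10111110, col=0b1000011, row AND col = 0b10 = 2; 2 != 67 -> empty
(55,51): row=0b110111, col=0b110011, row AND col = 0b110011 = 51; 51 == 51 -> filled
(122,78): row=0b1111010, col=0b1001110, row AND col = 0b1001010 = 74; 74 != 78 -> empty
(118,54): row=0b1110110, col=0b110110, row AND col = 0b110110 = 54; 54 == 54 -> filled
(133,138): col outside [0, 133] -> not filled

Answer: no no no no no yes no yes no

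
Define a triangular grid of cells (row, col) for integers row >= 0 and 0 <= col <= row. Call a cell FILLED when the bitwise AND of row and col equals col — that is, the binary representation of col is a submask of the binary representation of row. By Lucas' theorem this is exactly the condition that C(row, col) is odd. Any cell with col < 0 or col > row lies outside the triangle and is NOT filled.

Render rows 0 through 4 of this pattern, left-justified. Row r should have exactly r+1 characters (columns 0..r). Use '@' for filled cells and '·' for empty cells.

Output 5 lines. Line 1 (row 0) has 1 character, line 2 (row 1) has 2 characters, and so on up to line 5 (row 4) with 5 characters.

Answer: @
@@
@·@
@@@@
@···@

Derivation:
r0=0: @
r1=1: @@
r2=10: @·@
r3=11: @@@@
r4=100: @···@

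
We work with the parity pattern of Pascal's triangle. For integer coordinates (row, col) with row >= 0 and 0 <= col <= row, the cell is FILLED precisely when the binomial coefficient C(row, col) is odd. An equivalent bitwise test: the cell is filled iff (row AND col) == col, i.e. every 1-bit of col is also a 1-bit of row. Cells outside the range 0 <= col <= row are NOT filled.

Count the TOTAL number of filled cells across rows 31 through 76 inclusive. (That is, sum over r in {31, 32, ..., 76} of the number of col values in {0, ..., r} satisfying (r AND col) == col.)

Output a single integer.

Answer: 616

Derivation:
r31=11111 pc5: +32 =32
r32=100000 pc1: +2 =34
r33=100001 pc2: +4 =38
r34=100010 pc2: +4 =42
r35=100011 pc3: +8 =50
r36=100100 pc2: +4 =54
r37=100101 pc3: +8 =62
r38=100110 pc3: +8 =70
r39=100111 pc4: +16 =86
r40=101000 pc2: +4 =90
r41=101001 pc3: +8 =98
r42=101010 pc3: +8 =106
r43=101011 pc4: +16 =122
r44=101100 pc3: +8 =130
r45=101101 pc4: +16 =146
r46=101110 pc4: +16 =162
r47=101111 pc5: +32 =194
r48=110000 pc2: +4 =198
r49=110001 pc3: +8 =206
r50=110010 pc3: +8 =214
r51=110011 pc4: +16 =230
r52=110100 pc3: +8 =238
r53=110101 pc4: +16 =254
r54=110110 pc4: +16 =270
r55=110111 pc5: +32 =302
r56=111000 pc3: +8 =310
r57=111001 pc4: +16 =326
r58=111010 pc4: +16 =342
r59=111011 pc5: +32 =374
r60=111100 pc4: +16 =390
r61=111101 pc5: +32 =422
r62=111110 pc5: +32 =454
r63=111111 pc6: +64 =518
r64=1000000 pc1: +2 =520
r65=1000001 pc2: +4 =524
r66=1000010 pc2: +4 =528
r67=1000011 pc3: +8 =536
r68=1000100 pc2: +4 =540
r69=1000101 pc3: +8 =548
r70=1000110 pc3: +8 =556
r71=1000111 pc4: +16 =572
r72=1001000 pc2: +4 =576
r73=1001001 pc3: +8 =584
r74=1001010 pc3: +8 =592
r75=1001011 pc4: +16 =608
r76=1001100 pc3: +8 =616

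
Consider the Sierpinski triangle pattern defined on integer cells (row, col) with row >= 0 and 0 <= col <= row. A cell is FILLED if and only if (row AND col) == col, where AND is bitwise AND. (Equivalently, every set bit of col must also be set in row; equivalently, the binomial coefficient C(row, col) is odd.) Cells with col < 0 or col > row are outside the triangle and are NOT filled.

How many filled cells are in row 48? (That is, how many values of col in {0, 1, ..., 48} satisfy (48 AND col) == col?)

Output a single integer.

Answer: 4

Derivation:
48 in binary = 110000
popcount(48) = number of 1-bits in 110000 = 2
A col c satisfies (48 AND c) == c iff every set bit of c is also set in 48; each of the 2 set bits of 48 can independently be on or off in c.
count = 2^2 = 4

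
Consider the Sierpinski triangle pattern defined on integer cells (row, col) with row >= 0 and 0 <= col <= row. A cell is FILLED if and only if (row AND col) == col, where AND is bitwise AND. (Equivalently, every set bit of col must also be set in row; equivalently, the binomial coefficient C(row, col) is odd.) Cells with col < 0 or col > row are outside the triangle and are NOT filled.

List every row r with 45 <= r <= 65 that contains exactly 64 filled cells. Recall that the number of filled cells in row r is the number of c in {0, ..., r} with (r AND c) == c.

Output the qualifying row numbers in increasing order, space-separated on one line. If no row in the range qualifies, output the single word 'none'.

Answer: 63

Derivation:
Row r has 2^popcount(r) filled cells, so we need popcount(r) = log2(64) = 6.
Scan r = 45..65 and keep those with exactly 6 one-bits:
r=45=101101 popcount=4 -> skip
r=46=101110 popcount=4 -> skip
r=47=101111 popcount=5 -> skip
r=48=110000 popcount=2 -> skip
r=49=110001 popcount=3 -> skip
r=50=110010 popcount=3 -> skip
r=51=110011 popcount=4 -> skip
r=52=110100 popcount=3 -> skip
r=53=110101 popcount=4 -> skip
r=54=110110 popcount=4 -> skip
r=55=110111 popcount=5 -> skip
r=56=111000 popcount=3 -> skip
r=57=111001 popcount=4 -> skip
r=58=111010 popcount=4 -> skip
r=59=111011 popcount=5 -> skip
r=60=111100 popcount=4 -> skip
r=61=111101 popcount=5 -> skip
r=62=111110 popcount=5 -> skip
r=63=111111 popcount=6 -> KEEP
r=64=1000000 popcount=1 -> skip
r=65=1000001 popcount=2 -> skip
Kept rows: 63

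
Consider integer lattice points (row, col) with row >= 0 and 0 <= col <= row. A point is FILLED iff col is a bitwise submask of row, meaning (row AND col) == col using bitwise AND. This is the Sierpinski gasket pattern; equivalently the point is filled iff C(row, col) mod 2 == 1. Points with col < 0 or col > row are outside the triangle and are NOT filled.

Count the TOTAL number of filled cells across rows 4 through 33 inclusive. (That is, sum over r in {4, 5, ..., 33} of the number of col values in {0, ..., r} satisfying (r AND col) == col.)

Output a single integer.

r4=100 pc1: +2 =2
r5=101 pc2: +4 =6
r6=110 pc2: +4 =10
r7=111 pc3: +8 =18
r8=1000 pc1: +2 =20
r9=1001 pc2: +4 =24
r10=1010 pc2: +4 =28
r11=1011 pc3: +8 =36
r12=1100 pc2: +4 =40
r13=1101 pc3: +8 =48
r14=1110 pc3: +8 =56
r15=1111 pc4: +16 =72
r16=10000 pc1: +2 =74
r17=10001 pc2: +4 =78
r18=10010 pc2: +4 =82
r19=10011 pc3: +8 =90
r20=10100 pc2: +4 =94
r21=10101 pc3: +8 =102
r22=10110 pc3: +8 =110
r23=10111 pc4: +16 =126
r24=11000 pc2: +4 =130
r25=11001 pc3: +8 =138
r26=11010 pc3: +8 =146
r27=11011 pc4: +16 =162
r28=11100 pc3: +8 =170
r29=11101 pc4: +16 =186
r30=11110 pc4: +16 =202
r31=11111 pc5: +32 =234
r32=100000 pc1: +2 =236
r33=100001 pc2: +4 =240

Answer: 240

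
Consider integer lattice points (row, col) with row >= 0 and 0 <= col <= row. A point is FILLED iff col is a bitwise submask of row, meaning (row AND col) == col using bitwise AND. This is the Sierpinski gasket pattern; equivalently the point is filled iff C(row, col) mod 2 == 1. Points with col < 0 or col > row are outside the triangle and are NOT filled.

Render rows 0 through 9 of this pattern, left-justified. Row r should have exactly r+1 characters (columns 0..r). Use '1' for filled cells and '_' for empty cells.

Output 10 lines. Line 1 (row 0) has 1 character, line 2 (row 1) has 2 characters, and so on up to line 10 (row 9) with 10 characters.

Answer: 1
11
1_1
1111
1___1
11__11
1_1_1_1
11111111
1_______1
11______11

Derivation:
r0=0: 1
r1=1: 11
r2=10: 1_1
r3=11: 1111
r4=100: 1___1
r5=101: 11__11
r6=110: 1_1_1_1
r7=111: 11111111
r8=1000: 1_______1
r9=1001: 11______11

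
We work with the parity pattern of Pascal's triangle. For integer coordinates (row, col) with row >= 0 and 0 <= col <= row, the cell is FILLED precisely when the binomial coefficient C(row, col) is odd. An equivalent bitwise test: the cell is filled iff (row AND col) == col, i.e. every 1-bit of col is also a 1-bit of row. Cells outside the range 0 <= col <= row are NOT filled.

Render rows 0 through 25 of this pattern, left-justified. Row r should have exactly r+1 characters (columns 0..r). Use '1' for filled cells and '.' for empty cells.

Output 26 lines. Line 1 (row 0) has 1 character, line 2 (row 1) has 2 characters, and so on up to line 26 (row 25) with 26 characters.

r0=0: 1
r1=1: 11
r2=10: 1.1
r3=11: 1111
r4=100: 1...1
r5=101: 11..11
r6=110: 1.1.1.1
r7=111: 11111111
r8=1000: 1.......1
r9=1001: 11......11
r10=1010: 1.1.....1.1
r11=1011: 1111....1111
r12=1100: 1...1...1...1
r13=1101: 11..11..11..11
r14=1110: 1.1.1.1.1.1.1.1
r15=1111: 1111111111111111
r16=10000: 1...............1
r17=10001: 11..............11
r18=10010: 1.1.............1.1
r19=10011: 1111............1111
r20=10100: 1...1...........1...1
r21=10101: 11..11..........11..11
r22=10110: 1.1.1.1.........1.1.1.1
r23=10111: 11111111........11111111
r24=11000: 1.......1.......1.......1
r25=11001: 11......11......11......11

Answer: 1
11
1.1
1111
1...1
11..11
1.1.1.1
11111111
1.......1
11......11
1.1.....1.1
1111....1111
1...1...1...1
11..11..11..11
1.1.1.1.1.1.1.1
1111111111111111
1...............1
11..............11
1.1.............1.1
1111............1111
1...1...........1...1
11..11..........11..11
1.1.1.1.........1.1.1.1
11111111........11111111
1.......1.......1.......1
11......11......11......11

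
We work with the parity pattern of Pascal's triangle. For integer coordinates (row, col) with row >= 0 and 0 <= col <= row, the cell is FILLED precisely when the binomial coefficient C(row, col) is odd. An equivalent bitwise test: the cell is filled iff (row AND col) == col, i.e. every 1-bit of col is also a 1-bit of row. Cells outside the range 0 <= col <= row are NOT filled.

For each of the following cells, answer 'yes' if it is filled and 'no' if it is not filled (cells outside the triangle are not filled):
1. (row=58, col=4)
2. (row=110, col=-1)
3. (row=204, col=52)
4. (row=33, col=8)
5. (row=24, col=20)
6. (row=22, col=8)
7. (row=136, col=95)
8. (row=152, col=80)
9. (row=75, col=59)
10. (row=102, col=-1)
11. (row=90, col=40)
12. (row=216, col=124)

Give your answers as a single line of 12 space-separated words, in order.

Answer: no no no no no no no no no no no no

Derivation:
(58,4): row=0b111010, col=0b100, row AND col = 0b0 = 0; 0 != 4 -> empty
(110,-1): col outside [0, 110] -> not filled
(204,52): row=0b11001100, col=0b110100, row AND col = 0b100 = 4; 4 != 52 -> empty
(33,8): row=0b100001, col=0b1000, row AND col = 0b0 = 0; 0 != 8 -> empty
(24,20): row=0b11000, col=0b10100, row AND col = 0b10000 = 16; 16 != 20 -> empty
(22,8): row=0b10110, col=0b1000, row AND col = 0b0 = 0; 0 != 8 -> empty
(136,95): row=0b10001000, col=0b1011111, row AND col = 0b1000 = 8; 8 != 95 -> empty
(152,80): row=0b10011000, col=0b1010000, row AND col = 0b10000 = 16; 16 != 80 -> empty
(75,59): row=0b1001011, col=0b111011, row AND col = 0b1011 = 11; 11 != 59 -> empty
(102,-1): col outside [0, 102] -> not filled
(90,40): row=0b1011010, col=0b101000, row AND col = 0b1000 = 8; 8 != 40 -> empty
(216,124): row=0b11011000, col=0b1111100, row AND col = 0b1011000 = 88; 88 != 124 -> empty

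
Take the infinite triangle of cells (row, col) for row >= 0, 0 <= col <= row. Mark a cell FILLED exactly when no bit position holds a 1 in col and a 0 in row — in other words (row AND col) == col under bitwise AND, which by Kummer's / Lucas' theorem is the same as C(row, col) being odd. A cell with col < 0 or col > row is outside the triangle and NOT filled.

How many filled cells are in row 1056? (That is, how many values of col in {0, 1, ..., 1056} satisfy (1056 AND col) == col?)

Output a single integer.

Answer: 4

Derivation:
1056 in binary = 10000100000
popcount(1056) = number of 1-bits in 10000100000 = 2
A col c satisfies (1056 AND c) == c iff every set bit of c is also set in 1056; each of the 2 set bits of 1056 can independently be on or off in c.
count = 2^2 = 4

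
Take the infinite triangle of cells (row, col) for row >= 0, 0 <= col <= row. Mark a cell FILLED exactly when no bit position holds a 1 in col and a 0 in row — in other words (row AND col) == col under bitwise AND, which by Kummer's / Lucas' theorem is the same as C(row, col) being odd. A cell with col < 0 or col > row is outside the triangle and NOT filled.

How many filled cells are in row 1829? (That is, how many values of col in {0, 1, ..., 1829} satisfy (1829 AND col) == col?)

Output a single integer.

Answer: 64

Derivation:
1829 in binary = 11100100101
popcount(1829) = number of 1-bits in 11100100101 = 6
A col c satisfies (1829 AND c) == c iff every set bit of c is also set in 1829; each of the 6 set bits of 1829 can independently be on or off in c.
count = 2^6 = 64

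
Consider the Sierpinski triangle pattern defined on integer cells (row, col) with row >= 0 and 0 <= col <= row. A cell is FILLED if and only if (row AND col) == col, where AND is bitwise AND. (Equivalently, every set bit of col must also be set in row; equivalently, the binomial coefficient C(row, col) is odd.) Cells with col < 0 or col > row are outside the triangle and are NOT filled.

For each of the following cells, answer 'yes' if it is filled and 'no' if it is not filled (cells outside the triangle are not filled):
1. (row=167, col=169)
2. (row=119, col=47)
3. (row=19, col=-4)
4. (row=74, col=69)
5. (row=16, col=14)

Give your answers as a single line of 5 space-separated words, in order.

(167,169): col outside [0, 167] -> not filled
(119,47): row=0b1110111, col=0b101111, row AND col = 0b100111 = 39; 39 != 47 -> empty
(19,-4): col outside [0, 19] -> not filled
(74,69): row=0b1001010, col=0b1000101, row AND col = 0b1000000 = 64; 64 != 69 -> empty
(16,14): row=0b10000, col=0b1110, row AND col = 0b0 = 0; 0 != 14 -> empty

Answer: no no no no no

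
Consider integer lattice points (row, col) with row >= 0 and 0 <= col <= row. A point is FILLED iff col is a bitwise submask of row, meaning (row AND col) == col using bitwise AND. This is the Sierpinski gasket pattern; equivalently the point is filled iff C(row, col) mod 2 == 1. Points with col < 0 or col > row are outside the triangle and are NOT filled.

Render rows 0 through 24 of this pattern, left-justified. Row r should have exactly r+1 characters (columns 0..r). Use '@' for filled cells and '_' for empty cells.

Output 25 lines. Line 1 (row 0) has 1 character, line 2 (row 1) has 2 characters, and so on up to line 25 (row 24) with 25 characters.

r0=0: @
r1=1: @@
r2=10: @_@
r3=11: @@@@
r4=100: @___@
r5=101: @@__@@
r6=110: @_@_@_@
r7=111: @@@@@@@@
r8=1000: @_______@
r9=1001: @@______@@
r10=1010: @_@_____@_@
r11=1011: @@@@____@@@@
r12=1100: @___@___@___@
r13=1101: @@__@@__@@__@@
r14=1110: @_@_@_@_@_@_@_@
r15=1111: @@@@@@@@@@@@@@@@
r16=10000: @_______________@
r17=10001: @@______________@@
r18=10010: @_@_____________@_@
r19=10011: @@@@____________@@@@
r20=10100: @___@___________@___@
r21=10101: @@__@@__________@@__@@
r22=10110: @_@_@_@_________@_@_@_@
r23=10111: @@@@@@@@________@@@@@@@@
r24=11000: @_______@_______@_______@

Answer: @
@@
@_@
@@@@
@___@
@@__@@
@_@_@_@
@@@@@@@@
@_______@
@@______@@
@_@_____@_@
@@@@____@@@@
@___@___@___@
@@__@@__@@__@@
@_@_@_@_@_@_@_@
@@@@@@@@@@@@@@@@
@_______________@
@@______________@@
@_@_____________@_@
@@@@____________@@@@
@___@___________@___@
@@__@@__________@@__@@
@_@_@_@_________@_@_@_@
@@@@@@@@________@@@@@@@@
@_______@_______@_______@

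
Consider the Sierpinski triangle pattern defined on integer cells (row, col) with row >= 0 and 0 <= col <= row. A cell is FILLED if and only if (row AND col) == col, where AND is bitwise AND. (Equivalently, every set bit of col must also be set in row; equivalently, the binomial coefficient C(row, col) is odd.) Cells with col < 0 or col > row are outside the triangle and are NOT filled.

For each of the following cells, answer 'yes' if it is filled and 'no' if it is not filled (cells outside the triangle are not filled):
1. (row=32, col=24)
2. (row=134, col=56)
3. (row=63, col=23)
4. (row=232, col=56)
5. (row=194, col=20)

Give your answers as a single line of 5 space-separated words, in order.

Answer: no no yes no no

Derivation:
(32,24): row=0b100000, col=0b11000, row AND col = 0b0 = 0; 0 != 24 -> empty
(134,56): row=0b10000110, col=0b111000, row AND col = 0b0 = 0; 0 != 56 -> empty
(63,23): row=0b111111, col=0b10111, row AND col = 0b10111 = 23; 23 == 23 -> filled
(232,56): row=0b11101000, col=0b111000, row AND col = 0b101000 = 40; 40 != 56 -> empty
(194,20): row=0b11000010, col=0b10100, row AND col = 0b0 = 0; 0 != 20 -> empty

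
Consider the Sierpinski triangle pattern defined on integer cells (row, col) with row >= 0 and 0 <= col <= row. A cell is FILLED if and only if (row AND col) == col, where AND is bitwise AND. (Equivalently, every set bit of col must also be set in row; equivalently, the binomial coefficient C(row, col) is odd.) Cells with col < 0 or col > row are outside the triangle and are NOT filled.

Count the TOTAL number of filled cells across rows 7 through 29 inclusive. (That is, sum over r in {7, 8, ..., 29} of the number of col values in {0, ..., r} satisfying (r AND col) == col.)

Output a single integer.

Answer: 176

Derivation:
r7=111 pc3: +8 =8
r8=1000 pc1: +2 =10
r9=1001 pc2: +4 =14
r10=1010 pc2: +4 =18
r11=1011 pc3: +8 =26
r12=1100 pc2: +4 =30
r13=1101 pc3: +8 =38
r14=1110 pc3: +8 =46
r15=1111 pc4: +16 =62
r16=10000 pc1: +2 =64
r17=10001 pc2: +4 =68
r18=10010 pc2: +4 =72
r19=10011 pc3: +8 =80
r20=10100 pc2: +4 =84
r21=10101 pc3: +8 =92
r22=10110 pc3: +8 =100
r23=10111 pc4: +16 =116
r24=11000 pc2: +4 =120
r25=11001 pc3: +8 =128
r26=11010 pc3: +8 =136
r27=11011 pc4: +16 =152
r28=11100 pc3: +8 =160
r29=11101 pc4: +16 =176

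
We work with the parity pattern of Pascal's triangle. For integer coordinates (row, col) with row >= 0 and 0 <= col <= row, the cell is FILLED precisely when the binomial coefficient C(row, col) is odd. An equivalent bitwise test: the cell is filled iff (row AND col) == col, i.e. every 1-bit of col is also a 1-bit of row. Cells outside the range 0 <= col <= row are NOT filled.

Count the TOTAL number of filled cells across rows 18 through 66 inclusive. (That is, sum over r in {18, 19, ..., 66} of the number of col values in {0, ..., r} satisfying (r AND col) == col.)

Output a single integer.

r18=10010 pc2: +4 =4
r19=10011 pc3: +8 =12
r20=10100 pc2: +4 =16
r21=10101 pc3: +8 =24
r22=10110 pc3: +8 =32
r23=10111 pc4: +16 =48
r24=11000 pc2: +4 =52
r25=11001 pc3: +8 =60
r26=11010 pc3: +8 =68
r27=11011 pc4: +16 =84
r28=11100 pc3: +8 =92
r29=11101 pc4: +16 =108
r30=11110 pc4: +16 =124
r31=11111 pc5: +32 =156
r32=100000 pc1: +2 =158
r33=100001 pc2: +4 =162
r34=100010 pc2: +4 =166
r35=100011 pc3: +8 =174
r36=100100 pc2: +4 =178
r37=100101 pc3: +8 =186
r38=100110 pc3: +8 =194
r39=100111 pc4: +16 =210
r40=101000 pc2: +4 =214
r41=101001 pc3: +8 =222
r42=101010 pc3: +8 =230
r43=101011 pc4: +16 =246
r44=101100 pc3: +8 =254
r45=101101 pc4: +16 =270
r46=101110 pc4: +16 =286
r47=101111 pc5: +32 =318
r48=110000 pc2: +4 =322
r49=110001 pc3: +8 =330
r50=110010 pc3: +8 =338
r51=110011 pc4: +16 =354
r52=110100 pc3: +8 =362
r53=110101 pc4: +16 =378
r54=110110 pc4: +16 =394
r55=110111 pc5: +32 =426
r56=111000 pc3: +8 =434
r57=111001 pc4: +16 =450
r58=111010 pc4: +16 =466
r59=111011 pc5: +32 =498
r60=111100 pc4: +16 =514
r61=111101 pc5: +32 =546
r62=111110 pc5: +32 =578
r63=111111 pc6: +64 =642
r64=1000000 pc1: +2 =644
r65=1000001 pc2: +4 =648
r66=1000010 pc2: +4 =652

Answer: 652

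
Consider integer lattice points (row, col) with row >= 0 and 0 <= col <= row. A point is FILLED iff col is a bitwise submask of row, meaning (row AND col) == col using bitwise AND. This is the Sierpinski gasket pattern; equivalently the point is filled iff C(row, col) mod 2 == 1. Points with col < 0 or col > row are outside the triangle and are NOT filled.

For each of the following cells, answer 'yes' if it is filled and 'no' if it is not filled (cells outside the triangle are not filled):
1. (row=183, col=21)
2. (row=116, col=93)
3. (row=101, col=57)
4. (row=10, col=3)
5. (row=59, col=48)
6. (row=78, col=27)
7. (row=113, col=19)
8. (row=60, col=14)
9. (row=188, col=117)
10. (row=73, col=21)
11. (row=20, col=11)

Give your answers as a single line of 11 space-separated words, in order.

(183,21): row=0b10110111, col=0b10101, row AND col = 0b10101 = 21; 21 == 21 -> filled
(116,93): row=0b1110100, col=0b1011101, row AND col = 0b1010100 = 84; 84 != 93 -> empty
(101,57): row=0b1100101, col=0b111001, row AND col = 0b100001 = 33; 33 != 57 -> empty
(10,3): row=0b1010, col=0b11, row AND col = 0b10 = 2; 2 != 3 -> empty
(59,48): row=0b111011, col=0b110000, row AND col = 0b110000 = 48; 48 == 48 -> filled
(78,27): row=0b1001110, col=0b11011, row AND col = 0b1010 = 10; 10 != 27 -> empty
(113,19): row=0b1110001, col=0b10011, row AND col = 0b10001 = 17; 17 != 19 -> empty
(60,14): row=0b111100, col=0b1110, row AND col = 0b1100 = 12; 12 != 14 -> empty
(188,117): row=0b10111100, col=0b1110101, row AND col = 0b110100 = 52; 52 != 117 -> empty
(73,21): row=0b1001001, col=0b10101, row AND col = 0b1 = 1; 1 != 21 -> empty
(20,11): row=0b10100, col=0b1011, row AND col = 0b0 = 0; 0 != 11 -> empty

Answer: yes no no no yes no no no no no no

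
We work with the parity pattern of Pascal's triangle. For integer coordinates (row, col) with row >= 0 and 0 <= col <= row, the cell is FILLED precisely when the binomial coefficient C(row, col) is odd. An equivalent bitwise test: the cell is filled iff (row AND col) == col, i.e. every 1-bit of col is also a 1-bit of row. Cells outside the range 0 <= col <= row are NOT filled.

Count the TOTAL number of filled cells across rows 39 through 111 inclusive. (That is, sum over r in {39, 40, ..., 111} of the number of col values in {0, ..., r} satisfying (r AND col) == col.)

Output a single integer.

Answer: 1258

Derivation:
r39=100111 pc4: +16 =16
r40=101000 pc2: +4 =20
r41=101001 pc3: +8 =28
r42=101010 pc3: +8 =36
r43=101011 pc4: +16 =52
r44=101100 pc3: +8 =60
r45=101101 pc4: +16 =76
r46=101110 pc4: +16 =92
r47=101111 pc5: +32 =124
r48=110000 pc2: +4 =128
r49=110001 pc3: +8 =136
r50=110010 pc3: +8 =144
r51=110011 pc4: +16 =160
r52=110100 pc3: +8 =168
r53=110101 pc4: +16 =184
r54=110110 pc4: +16 =200
r55=110111 pc5: +32 =232
r56=111000 pc3: +8 =240
r57=111001 pc4: +16 =256
r58=111010 pc4: +16 =272
r59=111011 pc5: +32 =304
r60=111100 pc4: +16 =320
r61=111101 pc5: +32 =352
r62=111110 pc5: +32 =384
r63=111111 pc6: +64 =448
r64=1000000 pc1: +2 =450
r65=1000001 pc2: +4 =454
r66=1000010 pc2: +4 =458
r67=1000011 pc3: +8 =466
r68=1000100 pc2: +4 =470
r69=1000101 pc3: +8 =478
r70=1000110 pc3: +8 =486
r71=1000111 pc4: +16 =502
r72=1001000 pc2: +4 =506
r73=1001001 pc3: +8 =514
r74=1001010 pc3: +8 =522
r75=1001011 pc4: +16 =538
r76=1001100 pc3: +8 =546
r77=1001101 pc4: +16 =562
r78=1001110 pc4: +16 =578
r79=1001111 pc5: +32 =610
r80=1010000 pc2: +4 =614
r81=1010001 pc3: +8 =622
r82=1010010 pc3: +8 =630
r83=1010011 pc4: +16 =646
r84=1010100 pc3: +8 =654
r85=1010101 pc4: +16 =670
r86=1010110 pc4: +16 =686
r87=1010111 pc5: +32 =718
r88=1011000 pc3: +8 =726
r89=1011001 pc4: +16 =742
r90=1011010 pc4: +16 =758
r91=1011011 pc5: +32 =790
r92=1011100 pc4: +16 =806
r93=1011101 pc5: +32 =838
r94=1011110 pc5: +32 =870
r95=1011111 pc6: +64 =934
r96=1100000 pc2: +4 =938
r97=1100001 pc3: +8 =946
r98=1100010 pc3: +8 =954
r99=1100011 pc4: +16 =970
r100=1100100 pc3: +8 =978
r101=1100101 pc4: +16 =994
r102=1100110 pc4: +16 =1010
r103=1100111 pc5: +32 =1042
r104=1101000 pc3: +8 =1050
r105=1101001 pc4: +16 =1066
r106=1101010 pc4: +16 =1082
r107=1101011 pc5: +32 =1114
r108=1101100 pc4: +16 =1130
r109=1101101 pc5: +32 =1162
r110=1101110 pc5: +32 =1194
r111=1101111 pc6: +64 =1258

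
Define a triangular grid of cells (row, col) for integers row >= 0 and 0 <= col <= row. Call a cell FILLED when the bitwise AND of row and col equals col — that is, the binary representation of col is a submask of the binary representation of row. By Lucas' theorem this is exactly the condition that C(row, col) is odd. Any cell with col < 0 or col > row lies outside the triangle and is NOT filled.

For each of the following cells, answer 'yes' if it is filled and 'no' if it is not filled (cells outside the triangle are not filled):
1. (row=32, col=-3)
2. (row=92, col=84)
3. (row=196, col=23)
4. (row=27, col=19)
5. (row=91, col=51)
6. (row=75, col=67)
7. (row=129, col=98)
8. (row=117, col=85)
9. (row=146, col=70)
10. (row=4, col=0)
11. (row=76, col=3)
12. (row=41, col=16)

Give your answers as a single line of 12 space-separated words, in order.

(32,-3): col outside [0, 32] -> not filled
(92,84): row=0b1011100, col=0b1010100, row AND col = 0b1010100 = 84; 84 == 84 -> filled
(196,23): row=0b11000100, col=0b10111, row AND col = 0b100 = 4; 4 != 23 -> empty
(27,19): row=0b11011, col=0b10011, row AND col = 0b10011 = 19; 19 == 19 -> filled
(91,51): row=0b1011011, col=0b110011, row AND col = 0b10011 = 19; 19 != 51 -> empty
(75,67): row=0b1001011, col=0b1000011, row AND col = 0b1000011 = 67; 67 == 67 -> filled
(129,98): row=0b10000001, col=0b1100010, row AND col = 0b0 = 0; 0 != 98 -> empty
(117,85): row=0b1110101, col=0b1010101, row AND col = 0b1010101 = 85; 85 == 85 -> filled
(146,70): row=0b10010010, col=0b1000110, row AND col = 0b10 = 2; 2 != 70 -> empty
(4,0): row=0b100, col=0b0, row AND col = 0b0 = 0; 0 == 0 -> filled
(76,3): row=0b1001100, col=0b11, row AND col = 0b0 = 0; 0 != 3 -> empty
(41,16): row=0b101001, col=0b10000, row AND col = 0b0 = 0; 0 != 16 -> empty

Answer: no yes no yes no yes no yes no yes no no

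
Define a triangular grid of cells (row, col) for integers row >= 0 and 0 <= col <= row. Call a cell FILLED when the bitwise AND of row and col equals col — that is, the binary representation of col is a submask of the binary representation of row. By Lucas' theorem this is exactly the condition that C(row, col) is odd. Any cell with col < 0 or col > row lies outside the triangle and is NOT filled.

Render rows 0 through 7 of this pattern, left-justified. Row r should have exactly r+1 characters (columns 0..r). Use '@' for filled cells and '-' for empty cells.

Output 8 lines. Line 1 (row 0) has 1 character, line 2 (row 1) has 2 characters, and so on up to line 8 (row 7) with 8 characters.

Answer: @
@@
@-@
@@@@
@---@
@@--@@
@-@-@-@
@@@@@@@@

Derivation:
r0=0: @
r1=1: @@
r2=10: @-@
r3=11: @@@@
r4=100: @---@
r5=101: @@--@@
r6=110: @-@-@-@
r7=111: @@@@@@@@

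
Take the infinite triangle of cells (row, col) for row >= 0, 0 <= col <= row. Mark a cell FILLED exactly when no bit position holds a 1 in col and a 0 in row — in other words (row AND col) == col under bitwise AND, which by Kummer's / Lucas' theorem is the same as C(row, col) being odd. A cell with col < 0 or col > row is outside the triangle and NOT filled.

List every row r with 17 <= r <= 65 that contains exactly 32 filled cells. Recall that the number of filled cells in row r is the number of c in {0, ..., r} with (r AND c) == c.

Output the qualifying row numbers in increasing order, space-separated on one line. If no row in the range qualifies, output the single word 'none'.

Row r has 2^popcount(r) filled cells, so we need popcount(r) = log2(32) = 5.
Scan r = 17..65 and keep those with exactly 5 one-bits:
r=17=10001 popcount=2 -> skip
r=18=10010 popcount=2 -> skip
r=19=10011 popcount=3 -> skip
r=20=10100 popcount=2 -> skip
r=21=10101 popcount=3 -> skip
r=22=10110 popcount=3 -> skip
r=23=10111 popcount=4 -> skip
r=24=11000 popcount=2 -> skip
r=25=11001 popcount=3 -> skip
r=26=11010 popcount=3 -> skip
r=27=11011 popcount=4 -> skip
r=28=11100 popcount=3 -> skip
r=29=11101 popcount=4 -> skip
r=30=11110 popcount=4 -> skip
r=31=11111 popcount=5 -> KEEP
r=32=100000 popcount=1 -> skip
r=33=100001 popcount=2 -> skip
r=34=100010 popcount=2 -> skip
r=35=100011 popcount=3 -> skip
r=36=100100 popcount=2 -> skip
r=37=100101 popcount=3 -> skip
r=38=100110 popcount=3 -> skip
r=39=100111 popcount=4 -> skip
r=40=101000 popcount=2 -> skip
r=41=101001 popcount=3 -> skip
r=42=101010 popcount=3 -> skip
r=43=101011 popcount=4 -> skip
r=44=101100 popcount=3 -> skip
r=45=101101 popcount=4 -> skip
r=46=101110 popcount=4 -> skip
r=47=101111 popcount=5 -> KEEP
r=48=110000 popcount=2 -> skip
r=49=110001 popcount=3 -> skip
r=50=110010 popcount=3 -> skip
r=51=110011 popcount=4 -> skip
r=52=110100 popcount=3 -> skip
r=53=110101 popcount=4 -> skip
r=54=110110 popcount=4 -> skip
r=55=110111 popcount=5 -> KEEP
r=56=111000 popcount=3 -> skip
r=57=111001 popcount=4 -> skip
r=58=111010 popcount=4 -> skip
r=59=111011 popcount=5 -> KEEP
r=60=111100 popcount=4 -> skip
r=61=111101 popcount=5 -> KEEP
r=62=111110 popcount=5 -> KEEP
r=63=111111 popcount=6 -> skip
r=64=1000000 popcount=1 -> skip
r=65=1000001 popcount=2 -> skip
Kept rows: 31 47 55 59 61 62

Answer: 31 47 55 59 61 62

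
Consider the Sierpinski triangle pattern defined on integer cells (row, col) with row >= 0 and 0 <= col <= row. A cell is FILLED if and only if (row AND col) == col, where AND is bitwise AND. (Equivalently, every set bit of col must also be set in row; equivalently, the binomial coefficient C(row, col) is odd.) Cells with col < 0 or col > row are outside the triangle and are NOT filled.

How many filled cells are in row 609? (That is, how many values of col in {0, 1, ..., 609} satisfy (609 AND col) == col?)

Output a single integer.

609 in binary = 1001100001
popcount(609) = number of 1-bits in 1001100001 = 4
A col c satisfies (609 AND c) == c iff every set bit of c is also set in 609; each of the 4 set bits of 609 can independently be on or off in c.
count = 2^4 = 16

Answer: 16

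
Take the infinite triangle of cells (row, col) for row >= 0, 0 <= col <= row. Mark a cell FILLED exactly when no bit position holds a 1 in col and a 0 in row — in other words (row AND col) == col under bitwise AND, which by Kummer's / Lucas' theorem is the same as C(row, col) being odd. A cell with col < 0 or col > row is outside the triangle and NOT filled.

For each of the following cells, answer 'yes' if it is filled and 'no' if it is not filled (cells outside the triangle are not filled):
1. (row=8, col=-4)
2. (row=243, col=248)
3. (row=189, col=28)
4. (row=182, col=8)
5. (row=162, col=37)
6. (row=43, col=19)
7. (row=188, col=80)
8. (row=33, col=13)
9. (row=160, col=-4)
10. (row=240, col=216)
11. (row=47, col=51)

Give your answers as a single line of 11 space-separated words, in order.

(8,-4): col outside [0, 8] -> not filled
(243,248): col outside [0, 243] -> not filled
(189,28): row=0b10111101, col=0b11100, row AND col = 0b11100 = 28; 28 == 28 -> filled
(182,8): row=0b10110110, col=0b1000, row AND col = 0b0 = 0; 0 != 8 -> empty
(162,37): row=0b10100010, col=0b100101, row AND col = 0b100000 = 32; 32 != 37 -> empty
(43,19): row=0b101011, col=0b10011, row AND col = 0b11 = 3; 3 != 19 -> empty
(188,80): row=0b10111100, col=0b1010000, row AND col = 0b10000 = 16; 16 != 80 -> empty
(33,13): row=0b100001, col=0b1101, row AND col = 0b1 = 1; 1 != 13 -> empty
(160,-4): col outside [0, 160] -> not filled
(240,216): row=0b11110000, col=0b11011000, row AND col = 0b11010000 = 208; 208 != 216 -> empty
(47,51): col outside [0, 47] -> not filled

Answer: no no yes no no no no no no no no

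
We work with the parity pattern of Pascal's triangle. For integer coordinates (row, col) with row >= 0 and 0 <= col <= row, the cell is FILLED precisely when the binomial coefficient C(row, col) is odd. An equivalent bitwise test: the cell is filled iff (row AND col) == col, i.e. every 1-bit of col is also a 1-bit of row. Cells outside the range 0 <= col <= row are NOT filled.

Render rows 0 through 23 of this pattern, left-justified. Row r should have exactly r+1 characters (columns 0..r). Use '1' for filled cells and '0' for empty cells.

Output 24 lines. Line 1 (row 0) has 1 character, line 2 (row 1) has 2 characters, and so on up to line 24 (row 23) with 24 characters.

r0=0: 1
r1=1: 11
r2=10: 101
r3=11: 1111
r4=100: 10001
r5=101: 110011
r6=110: 1010101
r7=111: 11111111
r8=1000: 100000001
r9=1001: 1100000011
r10=1010: 10100000101
r11=1011: 111100001111
r12=1100: 1000100010001
r13=1101: 11001100110011
r14=1110: 101010101010101
r15=1111: 1111111111111111
r16=10000: 10000000000000001
r17=10001: 110000000000000011
r18=10010: 1010000000000000101
r19=10011: 11110000000000001111
r20=10100: 100010000000000010001
r21=10101: 1100110000000000110011
r22=10110: 10101010000000001010101
r23=10111: 111111110000000011111111

Answer: 1
11
101
1111
10001
110011
1010101
11111111
100000001
1100000011
10100000101
111100001111
1000100010001
11001100110011
101010101010101
1111111111111111
10000000000000001
110000000000000011
1010000000000000101
11110000000000001111
100010000000000010001
1100110000000000110011
10101010000000001010101
111111110000000011111111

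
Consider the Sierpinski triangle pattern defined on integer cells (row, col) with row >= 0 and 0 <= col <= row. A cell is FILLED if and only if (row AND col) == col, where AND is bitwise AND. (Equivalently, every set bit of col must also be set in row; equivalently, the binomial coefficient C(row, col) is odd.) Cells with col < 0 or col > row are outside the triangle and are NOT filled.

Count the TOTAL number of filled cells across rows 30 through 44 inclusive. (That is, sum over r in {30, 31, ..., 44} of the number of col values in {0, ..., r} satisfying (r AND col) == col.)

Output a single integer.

Answer: 146

Derivation:
r30=11110 pc4: +16 =16
r31=11111 pc5: +32 =48
r32=100000 pc1: +2 =50
r33=100001 pc2: +4 =54
r34=100010 pc2: +4 =58
r35=100011 pc3: +8 =66
r36=100100 pc2: +4 =70
r37=100101 pc3: +8 =78
r38=100110 pc3: +8 =86
r39=100111 pc4: +16 =102
r40=101000 pc2: +4 =106
r41=101001 pc3: +8 =114
r42=101010 pc3: +8 =122
r43=101011 pc4: +16 =138
r44=101100 pc3: +8 =146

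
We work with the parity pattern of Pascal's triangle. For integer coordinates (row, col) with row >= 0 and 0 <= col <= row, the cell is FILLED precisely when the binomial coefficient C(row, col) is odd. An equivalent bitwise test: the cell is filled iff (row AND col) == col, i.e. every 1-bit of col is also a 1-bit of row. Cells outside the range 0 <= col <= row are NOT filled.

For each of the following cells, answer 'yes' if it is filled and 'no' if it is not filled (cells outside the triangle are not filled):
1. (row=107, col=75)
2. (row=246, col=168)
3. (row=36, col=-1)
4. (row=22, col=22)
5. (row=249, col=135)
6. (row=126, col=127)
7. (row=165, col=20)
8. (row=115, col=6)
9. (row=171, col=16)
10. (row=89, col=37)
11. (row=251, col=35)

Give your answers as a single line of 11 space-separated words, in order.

Answer: yes no no yes no no no no no no yes

Derivation:
(107,75): row=0b1101011, col=0b1001011, row AND col = 0b1001011 = 75; 75 == 75 -> filled
(246,168): row=0b11110110, col=0b10101000, row AND col = 0b10100000 = 160; 160 != 168 -> empty
(36,-1): col outside [0, 36] -> not filled
(22,22): row=0b10110, col=0b10110, row AND col = 0b10110 = 22; 22 == 22 -> filled
(249,135): row=0b11111001, col=0b10000111, row AND col = 0b10000001 = 129; 129 != 135 -> empty
(126,127): col outside [0, 126] -> not filled
(165,20): row=0b10100101, col=0b10100, row AND col = 0b100 = 4; 4 != 20 -> empty
(115,6): row=0b1110011, col=0b110, row AND col = 0b10 = 2; 2 != 6 -> empty
(171,16): row=0b10101011, col=0b10000, row AND col = 0b0 = 0; 0 != 16 -> empty
(89,37): row=0b1011001, col=0b100101, row AND col = 0b1 = 1; 1 != 37 -> empty
(251,35): row=0b11111011, col=0b100011, row AND col = 0b100011 = 35; 35 == 35 -> filled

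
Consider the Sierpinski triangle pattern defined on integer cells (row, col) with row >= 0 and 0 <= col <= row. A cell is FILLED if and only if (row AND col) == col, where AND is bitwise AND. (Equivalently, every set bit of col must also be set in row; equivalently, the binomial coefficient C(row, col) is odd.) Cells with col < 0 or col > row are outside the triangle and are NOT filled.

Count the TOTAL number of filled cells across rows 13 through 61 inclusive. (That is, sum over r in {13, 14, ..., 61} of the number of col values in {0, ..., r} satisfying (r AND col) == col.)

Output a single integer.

r13=1101 pc3: +8 =8
r14=1110 pc3: +8 =16
r15=1111 pc4: +16 =32
r16=10000 pc1: +2 =34
r17=10001 pc2: +4 =38
r18=10010 pc2: +4 =42
r19=10011 pc3: +8 =50
r20=10100 pc2: +4 =54
r21=10101 pc3: +8 =62
r22=10110 pc3: +8 =70
r23=10111 pc4: +16 =86
r24=11000 pc2: +4 =90
r25=11001 pc3: +8 =98
r26=11010 pc3: +8 =106
r27=11011 pc4: +16 =122
r28=11100 pc3: +8 =130
r29=11101 pc4: +16 =146
r30=11110 pc4: +16 =162
r31=11111 pc5: +32 =194
r32=100000 pc1: +2 =196
r33=100001 pc2: +4 =200
r34=100010 pc2: +4 =204
r35=100011 pc3: +8 =212
r36=100100 pc2: +4 =216
r37=100101 pc3: +8 =224
r38=100110 pc3: +8 =232
r39=100111 pc4: +16 =248
r40=101000 pc2: +4 =252
r41=101001 pc3: +8 =260
r42=101010 pc3: +8 =268
r43=101011 pc4: +16 =284
r44=101100 pc3: +8 =292
r45=101101 pc4: +16 =308
r46=101110 pc4: +16 =324
r47=101111 pc5: +32 =356
r48=110000 pc2: +4 =360
r49=110001 pc3: +8 =368
r50=110010 pc3: +8 =376
r51=110011 pc4: +16 =392
r52=110100 pc3: +8 =400
r53=110101 pc4: +16 =416
r54=110110 pc4: +16 =432
r55=110111 pc5: +32 =464
r56=111000 pc3: +8 =472
r57=111001 pc4: +16 =488
r58=111010 pc4: +16 =504
r59=111011 pc5: +32 =536
r60=111100 pc4: +16 =552
r61=111101 pc5: +32 =584

Answer: 584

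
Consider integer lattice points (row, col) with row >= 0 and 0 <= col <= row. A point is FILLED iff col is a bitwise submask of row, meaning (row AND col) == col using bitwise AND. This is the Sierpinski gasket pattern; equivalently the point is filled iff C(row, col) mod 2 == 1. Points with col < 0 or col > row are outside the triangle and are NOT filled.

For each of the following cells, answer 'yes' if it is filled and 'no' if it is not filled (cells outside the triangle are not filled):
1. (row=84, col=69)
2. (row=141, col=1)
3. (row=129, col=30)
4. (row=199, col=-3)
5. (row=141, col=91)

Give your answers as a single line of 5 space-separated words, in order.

(84,69): row=0b1010100, col=0b1000101, row AND col = 0b1000100 = 68; 68 != 69 -> empty
(141,1): row=0b10001101, col=0b1, row AND col = 0b1 = 1; 1 == 1 -> filled
(129,30): row=0b10000001, col=0b11110, row AND col = 0b0 = 0; 0 != 30 -> empty
(199,-3): col outside [0, 199] -> not filled
(141,91): row=0b10001101, col=0b1011011, row AND col = 0b1001 = 9; 9 != 91 -> empty

Answer: no yes no no no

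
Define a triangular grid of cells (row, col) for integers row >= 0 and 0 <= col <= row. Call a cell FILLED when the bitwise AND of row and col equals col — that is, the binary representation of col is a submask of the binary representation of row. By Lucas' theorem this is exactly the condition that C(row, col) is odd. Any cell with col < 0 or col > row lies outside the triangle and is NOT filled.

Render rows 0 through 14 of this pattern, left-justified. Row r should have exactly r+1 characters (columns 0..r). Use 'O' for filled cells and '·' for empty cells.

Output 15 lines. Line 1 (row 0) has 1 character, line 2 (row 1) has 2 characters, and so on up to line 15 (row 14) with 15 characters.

r0=0: O
r1=1: OO
r2=10: O·O
r3=11: OOOO
r4=100: O···O
r5=101: OO··OO
r6=110: O·O·O·O
r7=111: OOOOOOOO
r8=1000: O·······O
r9=1001: OO······OO
r10=1010: O·O·····O·O
r11=1011: OOOO····OOOO
r12=1100: O···O···O···O
r13=1101: OO··OO··OO··OO
r14=1110: O·O·O·O·O·O·O·O

Answer: O
OO
O·O
OOOO
O···O
OO··OO
O·O·O·O
OOOOOOOO
O·······O
OO······OO
O·O·····O·O
OOOO····OOOO
O···O···O···O
OO··OO··OO··OO
O·O·O·O·O·O·O·O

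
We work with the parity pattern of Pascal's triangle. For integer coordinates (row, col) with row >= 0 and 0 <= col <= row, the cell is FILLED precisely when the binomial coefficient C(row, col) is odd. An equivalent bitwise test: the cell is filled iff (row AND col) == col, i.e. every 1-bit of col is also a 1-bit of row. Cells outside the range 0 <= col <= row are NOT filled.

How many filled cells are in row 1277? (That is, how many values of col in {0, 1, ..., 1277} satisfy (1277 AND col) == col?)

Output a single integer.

Answer: 256

Derivation:
1277 in binary = 10011111101
popcount(1277) = number of 1-bits in 10011111101 = 8
A col c satisfies (1277 AND c) == c iff every set bit of c is also set in 1277; each of the 8 set bits of 1277 can independently be on or off in c.
count = 2^8 = 256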